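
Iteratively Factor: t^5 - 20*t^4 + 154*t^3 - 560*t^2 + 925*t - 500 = (t - 5)*(t^4 - 15*t^3 + 79*t^2 - 165*t + 100) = (t - 5)^2*(t^3 - 10*t^2 + 29*t - 20) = (t - 5)^3*(t^2 - 5*t + 4) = (t - 5)^3*(t - 4)*(t - 1)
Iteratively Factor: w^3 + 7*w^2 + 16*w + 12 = (w + 3)*(w^2 + 4*w + 4) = (w + 2)*(w + 3)*(w + 2)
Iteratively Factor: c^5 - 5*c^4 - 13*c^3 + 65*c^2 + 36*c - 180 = (c + 2)*(c^4 - 7*c^3 + c^2 + 63*c - 90) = (c - 3)*(c + 2)*(c^3 - 4*c^2 - 11*c + 30) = (c - 3)*(c - 2)*(c + 2)*(c^2 - 2*c - 15) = (c - 5)*(c - 3)*(c - 2)*(c + 2)*(c + 3)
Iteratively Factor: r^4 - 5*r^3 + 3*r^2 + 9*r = (r + 1)*(r^3 - 6*r^2 + 9*r) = (r - 3)*(r + 1)*(r^2 - 3*r) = (r - 3)^2*(r + 1)*(r)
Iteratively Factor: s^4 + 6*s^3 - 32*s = (s + 4)*(s^3 + 2*s^2 - 8*s) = (s - 2)*(s + 4)*(s^2 + 4*s) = (s - 2)*(s + 4)^2*(s)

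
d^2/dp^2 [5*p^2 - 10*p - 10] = 10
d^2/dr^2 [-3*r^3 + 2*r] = -18*r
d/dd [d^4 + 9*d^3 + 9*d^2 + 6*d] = 4*d^3 + 27*d^2 + 18*d + 6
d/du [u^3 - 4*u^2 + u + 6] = 3*u^2 - 8*u + 1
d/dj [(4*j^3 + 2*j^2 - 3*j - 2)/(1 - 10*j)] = (-80*j^3 - 8*j^2 + 4*j - 23)/(100*j^2 - 20*j + 1)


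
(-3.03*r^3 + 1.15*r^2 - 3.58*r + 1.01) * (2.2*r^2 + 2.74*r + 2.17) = -6.666*r^5 - 5.7722*r^4 - 11.3001*r^3 - 5.0917*r^2 - 5.0012*r + 2.1917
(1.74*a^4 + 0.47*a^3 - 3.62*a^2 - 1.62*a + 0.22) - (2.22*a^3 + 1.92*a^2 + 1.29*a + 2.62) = 1.74*a^4 - 1.75*a^3 - 5.54*a^2 - 2.91*a - 2.4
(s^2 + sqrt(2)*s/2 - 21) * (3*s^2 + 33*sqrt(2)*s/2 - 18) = 3*s^4 + 18*sqrt(2)*s^3 - 129*s^2/2 - 711*sqrt(2)*s/2 + 378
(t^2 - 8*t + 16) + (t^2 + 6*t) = 2*t^2 - 2*t + 16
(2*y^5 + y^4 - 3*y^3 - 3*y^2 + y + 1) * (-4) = -8*y^5 - 4*y^4 + 12*y^3 + 12*y^2 - 4*y - 4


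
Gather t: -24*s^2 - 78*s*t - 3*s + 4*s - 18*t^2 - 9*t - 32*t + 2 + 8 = -24*s^2 + s - 18*t^2 + t*(-78*s - 41) + 10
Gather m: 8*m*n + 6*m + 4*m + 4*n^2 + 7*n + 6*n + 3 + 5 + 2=m*(8*n + 10) + 4*n^2 + 13*n + 10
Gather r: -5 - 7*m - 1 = -7*m - 6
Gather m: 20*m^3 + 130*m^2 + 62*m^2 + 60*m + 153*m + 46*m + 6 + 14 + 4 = 20*m^3 + 192*m^2 + 259*m + 24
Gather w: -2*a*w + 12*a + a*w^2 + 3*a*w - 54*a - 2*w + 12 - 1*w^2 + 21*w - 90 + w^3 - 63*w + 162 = -42*a + w^3 + w^2*(a - 1) + w*(a - 44) + 84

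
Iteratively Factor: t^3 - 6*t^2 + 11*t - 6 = (t - 2)*(t^2 - 4*t + 3) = (t - 2)*(t - 1)*(t - 3)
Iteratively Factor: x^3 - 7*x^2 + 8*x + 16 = (x + 1)*(x^2 - 8*x + 16) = (x - 4)*(x + 1)*(x - 4)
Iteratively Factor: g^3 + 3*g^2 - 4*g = (g - 1)*(g^2 + 4*g) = (g - 1)*(g + 4)*(g)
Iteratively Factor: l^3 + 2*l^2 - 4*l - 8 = (l + 2)*(l^2 - 4) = (l + 2)^2*(l - 2)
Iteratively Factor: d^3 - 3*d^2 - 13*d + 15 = (d - 1)*(d^2 - 2*d - 15) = (d - 1)*(d + 3)*(d - 5)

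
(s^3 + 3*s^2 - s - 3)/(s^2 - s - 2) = (s^2 + 2*s - 3)/(s - 2)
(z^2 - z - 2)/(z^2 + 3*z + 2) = (z - 2)/(z + 2)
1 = 1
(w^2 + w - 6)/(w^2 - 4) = (w + 3)/(w + 2)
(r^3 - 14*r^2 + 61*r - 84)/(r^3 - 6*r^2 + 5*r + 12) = (r - 7)/(r + 1)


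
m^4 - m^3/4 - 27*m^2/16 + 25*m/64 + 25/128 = (m - 5/4)*(m - 1/2)*(m + 1/4)*(m + 5/4)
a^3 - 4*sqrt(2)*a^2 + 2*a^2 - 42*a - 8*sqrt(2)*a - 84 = (a + 2)*(a - 7*sqrt(2))*(a + 3*sqrt(2))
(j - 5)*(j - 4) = j^2 - 9*j + 20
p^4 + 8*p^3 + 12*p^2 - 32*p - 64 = (p - 2)*(p + 2)*(p + 4)^2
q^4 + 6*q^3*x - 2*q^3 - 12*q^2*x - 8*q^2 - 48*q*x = q*(q - 4)*(q + 2)*(q + 6*x)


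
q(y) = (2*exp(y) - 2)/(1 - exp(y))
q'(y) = 2*exp(y)/(1 - exp(y)) + (2*exp(y) - 2)*exp(y)/(1 - exp(y))^2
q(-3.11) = -2.00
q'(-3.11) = 0.00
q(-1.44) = -2.00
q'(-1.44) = 0.00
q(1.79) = -2.00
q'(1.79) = 0.00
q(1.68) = -2.00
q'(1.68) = 0.00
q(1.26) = -2.00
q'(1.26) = 0.00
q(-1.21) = -2.00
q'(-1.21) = 0.00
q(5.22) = -2.00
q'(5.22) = 0.00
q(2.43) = -2.00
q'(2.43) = 0.00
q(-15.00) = -2.00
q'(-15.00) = 0.00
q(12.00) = -2.00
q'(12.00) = 0.00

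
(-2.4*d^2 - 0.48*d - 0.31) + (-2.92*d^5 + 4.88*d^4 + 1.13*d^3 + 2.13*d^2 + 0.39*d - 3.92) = -2.92*d^5 + 4.88*d^4 + 1.13*d^3 - 0.27*d^2 - 0.09*d - 4.23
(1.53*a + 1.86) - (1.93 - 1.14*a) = 2.67*a - 0.0699999999999998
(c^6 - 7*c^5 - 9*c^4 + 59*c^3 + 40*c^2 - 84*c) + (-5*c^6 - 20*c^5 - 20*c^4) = -4*c^6 - 27*c^5 - 29*c^4 + 59*c^3 + 40*c^2 - 84*c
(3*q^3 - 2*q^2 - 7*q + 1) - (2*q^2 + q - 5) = 3*q^3 - 4*q^2 - 8*q + 6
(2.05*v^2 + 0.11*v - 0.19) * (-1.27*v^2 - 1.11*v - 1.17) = -2.6035*v^4 - 2.4152*v^3 - 2.2793*v^2 + 0.0822000000000001*v + 0.2223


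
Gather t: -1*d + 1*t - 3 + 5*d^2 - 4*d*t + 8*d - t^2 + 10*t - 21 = 5*d^2 + 7*d - t^2 + t*(11 - 4*d) - 24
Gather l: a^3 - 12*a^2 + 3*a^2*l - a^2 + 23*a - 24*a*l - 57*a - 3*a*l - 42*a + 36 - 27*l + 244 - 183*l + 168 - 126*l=a^3 - 13*a^2 - 76*a + l*(3*a^2 - 27*a - 336) + 448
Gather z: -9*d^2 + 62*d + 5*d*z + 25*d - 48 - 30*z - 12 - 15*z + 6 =-9*d^2 + 87*d + z*(5*d - 45) - 54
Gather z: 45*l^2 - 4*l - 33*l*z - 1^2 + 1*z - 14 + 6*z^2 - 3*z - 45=45*l^2 - 4*l + 6*z^2 + z*(-33*l - 2) - 60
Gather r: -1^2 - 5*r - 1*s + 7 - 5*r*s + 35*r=r*(30 - 5*s) - s + 6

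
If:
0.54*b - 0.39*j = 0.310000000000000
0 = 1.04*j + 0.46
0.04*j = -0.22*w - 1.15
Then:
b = 0.25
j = -0.44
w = -5.15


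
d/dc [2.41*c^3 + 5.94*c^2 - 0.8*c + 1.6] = 7.23*c^2 + 11.88*c - 0.8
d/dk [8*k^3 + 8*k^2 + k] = 24*k^2 + 16*k + 1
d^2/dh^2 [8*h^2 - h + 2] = 16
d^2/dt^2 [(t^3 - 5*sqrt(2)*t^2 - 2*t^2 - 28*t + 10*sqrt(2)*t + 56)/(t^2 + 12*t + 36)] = 4*(35*sqrt(2)*t + 52*t - 150*sqrt(2) + 216)/(t^4 + 24*t^3 + 216*t^2 + 864*t + 1296)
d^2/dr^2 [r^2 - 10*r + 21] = 2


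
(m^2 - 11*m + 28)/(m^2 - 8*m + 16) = (m - 7)/(m - 4)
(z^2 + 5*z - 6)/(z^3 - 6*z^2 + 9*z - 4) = (z + 6)/(z^2 - 5*z + 4)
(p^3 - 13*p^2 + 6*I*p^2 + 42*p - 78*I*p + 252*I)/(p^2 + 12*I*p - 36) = (p^2 - 13*p + 42)/(p + 6*I)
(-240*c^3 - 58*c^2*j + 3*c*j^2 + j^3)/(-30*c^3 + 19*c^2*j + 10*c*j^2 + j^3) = (8*c - j)/(c - j)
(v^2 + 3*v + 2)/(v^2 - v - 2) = (v + 2)/(v - 2)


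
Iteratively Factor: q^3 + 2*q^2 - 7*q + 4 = (q + 4)*(q^2 - 2*q + 1) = (q - 1)*(q + 4)*(q - 1)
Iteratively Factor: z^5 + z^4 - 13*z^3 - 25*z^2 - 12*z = (z)*(z^4 + z^3 - 13*z^2 - 25*z - 12) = z*(z - 4)*(z^3 + 5*z^2 + 7*z + 3) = z*(z - 4)*(z + 3)*(z^2 + 2*z + 1) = z*(z - 4)*(z + 1)*(z + 3)*(z + 1)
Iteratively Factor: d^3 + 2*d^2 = (d)*(d^2 + 2*d) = d*(d + 2)*(d)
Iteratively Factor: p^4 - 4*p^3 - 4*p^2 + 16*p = (p - 4)*(p^3 - 4*p) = (p - 4)*(p - 2)*(p^2 + 2*p) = p*(p - 4)*(p - 2)*(p + 2)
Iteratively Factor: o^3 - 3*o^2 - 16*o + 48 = (o + 4)*(o^2 - 7*o + 12) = (o - 3)*(o + 4)*(o - 4)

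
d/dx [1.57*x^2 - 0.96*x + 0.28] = 3.14*x - 0.96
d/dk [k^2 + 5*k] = 2*k + 5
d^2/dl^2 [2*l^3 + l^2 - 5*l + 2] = 12*l + 2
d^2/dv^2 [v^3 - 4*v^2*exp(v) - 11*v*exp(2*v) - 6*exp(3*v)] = -4*v^2*exp(v) - 44*v*exp(2*v) - 16*v*exp(v) + 6*v - 54*exp(3*v) - 44*exp(2*v) - 8*exp(v)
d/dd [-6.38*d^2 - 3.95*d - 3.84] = -12.76*d - 3.95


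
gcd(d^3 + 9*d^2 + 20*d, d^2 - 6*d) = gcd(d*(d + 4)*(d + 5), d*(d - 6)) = d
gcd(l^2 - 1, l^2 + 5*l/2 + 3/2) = l + 1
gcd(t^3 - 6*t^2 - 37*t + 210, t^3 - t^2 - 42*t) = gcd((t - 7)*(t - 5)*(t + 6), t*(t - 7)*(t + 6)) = t^2 - t - 42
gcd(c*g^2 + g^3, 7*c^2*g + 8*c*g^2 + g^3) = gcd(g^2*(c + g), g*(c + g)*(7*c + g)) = c*g + g^2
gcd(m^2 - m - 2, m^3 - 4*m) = m - 2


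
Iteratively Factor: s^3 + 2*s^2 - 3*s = (s)*(s^2 + 2*s - 3) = s*(s + 3)*(s - 1)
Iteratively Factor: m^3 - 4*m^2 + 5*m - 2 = (m - 1)*(m^2 - 3*m + 2) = (m - 2)*(m - 1)*(m - 1)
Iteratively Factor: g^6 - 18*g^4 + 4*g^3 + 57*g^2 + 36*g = (g)*(g^5 - 18*g^3 + 4*g^2 + 57*g + 36) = g*(g + 4)*(g^4 - 4*g^3 - 2*g^2 + 12*g + 9) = g*(g - 3)*(g + 4)*(g^3 - g^2 - 5*g - 3) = g*(g - 3)^2*(g + 4)*(g^2 + 2*g + 1) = g*(g - 3)^2*(g + 1)*(g + 4)*(g + 1)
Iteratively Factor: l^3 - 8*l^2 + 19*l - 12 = (l - 1)*(l^2 - 7*l + 12) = (l - 3)*(l - 1)*(l - 4)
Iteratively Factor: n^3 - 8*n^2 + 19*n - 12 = (n - 4)*(n^2 - 4*n + 3) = (n - 4)*(n - 1)*(n - 3)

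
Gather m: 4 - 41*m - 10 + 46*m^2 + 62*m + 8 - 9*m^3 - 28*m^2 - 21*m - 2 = -9*m^3 + 18*m^2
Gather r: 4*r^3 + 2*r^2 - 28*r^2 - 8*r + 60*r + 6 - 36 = 4*r^3 - 26*r^2 + 52*r - 30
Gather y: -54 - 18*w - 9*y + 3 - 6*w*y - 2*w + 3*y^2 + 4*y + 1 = -20*w + 3*y^2 + y*(-6*w - 5) - 50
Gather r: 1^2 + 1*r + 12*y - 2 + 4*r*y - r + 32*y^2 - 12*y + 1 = 4*r*y + 32*y^2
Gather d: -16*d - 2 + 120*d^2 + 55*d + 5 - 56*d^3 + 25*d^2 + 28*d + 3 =-56*d^3 + 145*d^2 + 67*d + 6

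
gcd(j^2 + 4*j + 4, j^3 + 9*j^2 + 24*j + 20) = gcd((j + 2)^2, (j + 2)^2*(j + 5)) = j^2 + 4*j + 4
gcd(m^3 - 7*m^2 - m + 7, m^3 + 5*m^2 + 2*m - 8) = m - 1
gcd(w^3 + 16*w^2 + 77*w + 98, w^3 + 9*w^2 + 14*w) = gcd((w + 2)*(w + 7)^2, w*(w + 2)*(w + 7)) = w^2 + 9*w + 14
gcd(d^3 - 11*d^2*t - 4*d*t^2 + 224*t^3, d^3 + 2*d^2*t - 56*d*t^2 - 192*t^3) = -d^2 + 4*d*t + 32*t^2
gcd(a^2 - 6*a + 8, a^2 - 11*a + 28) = a - 4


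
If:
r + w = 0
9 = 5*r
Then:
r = 9/5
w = -9/5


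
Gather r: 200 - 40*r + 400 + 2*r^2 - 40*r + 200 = 2*r^2 - 80*r + 800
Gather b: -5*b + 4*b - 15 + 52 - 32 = 5 - b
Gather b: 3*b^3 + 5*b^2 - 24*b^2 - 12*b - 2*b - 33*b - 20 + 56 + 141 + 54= 3*b^3 - 19*b^2 - 47*b + 231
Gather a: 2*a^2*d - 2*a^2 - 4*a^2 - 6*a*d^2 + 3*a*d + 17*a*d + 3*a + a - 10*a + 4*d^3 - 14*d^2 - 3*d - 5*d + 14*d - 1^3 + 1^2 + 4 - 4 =a^2*(2*d - 6) + a*(-6*d^2 + 20*d - 6) + 4*d^3 - 14*d^2 + 6*d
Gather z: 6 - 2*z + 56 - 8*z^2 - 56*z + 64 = -8*z^2 - 58*z + 126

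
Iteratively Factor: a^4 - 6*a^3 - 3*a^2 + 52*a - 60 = (a - 2)*(a^3 - 4*a^2 - 11*a + 30) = (a - 2)*(a + 3)*(a^2 - 7*a + 10) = (a - 5)*(a - 2)*(a + 3)*(a - 2)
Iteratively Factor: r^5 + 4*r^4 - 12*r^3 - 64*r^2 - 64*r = (r - 4)*(r^4 + 8*r^3 + 20*r^2 + 16*r) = (r - 4)*(r + 2)*(r^3 + 6*r^2 + 8*r) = r*(r - 4)*(r + 2)*(r^2 + 6*r + 8) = r*(r - 4)*(r + 2)*(r + 4)*(r + 2)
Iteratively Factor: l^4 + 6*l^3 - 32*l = (l + 4)*(l^3 + 2*l^2 - 8*l) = l*(l + 4)*(l^2 + 2*l - 8) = l*(l + 4)^2*(l - 2)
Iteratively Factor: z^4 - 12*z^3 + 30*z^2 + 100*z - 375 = (z - 5)*(z^3 - 7*z^2 - 5*z + 75) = (z - 5)^2*(z^2 - 2*z - 15) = (z - 5)^2*(z + 3)*(z - 5)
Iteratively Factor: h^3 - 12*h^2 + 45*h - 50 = (h - 5)*(h^2 - 7*h + 10) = (h - 5)*(h - 2)*(h - 5)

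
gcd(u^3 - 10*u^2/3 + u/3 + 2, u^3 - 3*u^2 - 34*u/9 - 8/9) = u + 2/3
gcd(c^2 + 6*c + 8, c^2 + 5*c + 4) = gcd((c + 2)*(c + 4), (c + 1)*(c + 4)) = c + 4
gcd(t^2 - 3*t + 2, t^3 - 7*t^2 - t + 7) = t - 1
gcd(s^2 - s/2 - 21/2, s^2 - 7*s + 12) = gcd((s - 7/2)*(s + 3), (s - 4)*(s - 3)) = 1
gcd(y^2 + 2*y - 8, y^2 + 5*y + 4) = y + 4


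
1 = 1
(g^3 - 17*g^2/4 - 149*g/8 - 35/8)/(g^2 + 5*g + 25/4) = (4*g^2 - 27*g - 7)/(2*(2*g + 5))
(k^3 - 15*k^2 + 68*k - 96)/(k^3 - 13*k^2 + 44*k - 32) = (k - 3)/(k - 1)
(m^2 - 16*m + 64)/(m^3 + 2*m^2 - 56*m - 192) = (m - 8)/(m^2 + 10*m + 24)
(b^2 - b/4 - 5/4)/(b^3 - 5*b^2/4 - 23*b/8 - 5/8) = 2*(4*b - 5)/(8*b^2 - 18*b - 5)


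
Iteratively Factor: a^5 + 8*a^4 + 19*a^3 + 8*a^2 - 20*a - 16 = (a + 2)*(a^4 + 6*a^3 + 7*a^2 - 6*a - 8) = (a + 2)*(a + 4)*(a^3 + 2*a^2 - a - 2) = (a + 2)^2*(a + 4)*(a^2 - 1) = (a - 1)*(a + 2)^2*(a + 4)*(a + 1)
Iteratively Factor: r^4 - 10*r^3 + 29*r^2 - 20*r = (r - 5)*(r^3 - 5*r^2 + 4*r) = (r - 5)*(r - 4)*(r^2 - r) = r*(r - 5)*(r - 4)*(r - 1)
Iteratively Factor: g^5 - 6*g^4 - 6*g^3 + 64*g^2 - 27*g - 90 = (g + 3)*(g^4 - 9*g^3 + 21*g^2 + g - 30) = (g - 5)*(g + 3)*(g^3 - 4*g^2 + g + 6) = (g - 5)*(g + 1)*(g + 3)*(g^2 - 5*g + 6) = (g - 5)*(g - 2)*(g + 1)*(g + 3)*(g - 3)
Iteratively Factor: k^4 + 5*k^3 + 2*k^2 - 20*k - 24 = (k + 3)*(k^3 + 2*k^2 - 4*k - 8) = (k + 2)*(k + 3)*(k^2 - 4) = (k - 2)*(k + 2)*(k + 3)*(k + 2)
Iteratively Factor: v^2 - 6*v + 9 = (v - 3)*(v - 3)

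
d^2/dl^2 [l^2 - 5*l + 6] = 2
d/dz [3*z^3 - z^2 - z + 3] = 9*z^2 - 2*z - 1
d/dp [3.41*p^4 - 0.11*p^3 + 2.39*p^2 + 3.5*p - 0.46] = 13.64*p^3 - 0.33*p^2 + 4.78*p + 3.5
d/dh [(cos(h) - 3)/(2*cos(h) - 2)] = -sin(h)/(cos(h) - 1)^2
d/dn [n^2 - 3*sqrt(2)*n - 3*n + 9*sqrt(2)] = 2*n - 3*sqrt(2) - 3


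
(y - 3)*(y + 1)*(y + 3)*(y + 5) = y^4 + 6*y^3 - 4*y^2 - 54*y - 45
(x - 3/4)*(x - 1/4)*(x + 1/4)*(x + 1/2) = x^4 - x^3/4 - 7*x^2/16 + x/64 + 3/128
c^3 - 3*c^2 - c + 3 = (c - 3)*(c - 1)*(c + 1)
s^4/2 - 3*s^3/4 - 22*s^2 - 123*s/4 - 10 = (s/2 + 1/2)*(s - 8)*(s + 1/2)*(s + 5)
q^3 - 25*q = q*(q - 5)*(q + 5)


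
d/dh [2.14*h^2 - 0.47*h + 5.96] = 4.28*h - 0.47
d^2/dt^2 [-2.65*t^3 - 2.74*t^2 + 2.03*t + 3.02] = -15.9*t - 5.48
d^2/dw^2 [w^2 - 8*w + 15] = 2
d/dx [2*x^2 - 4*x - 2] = 4*x - 4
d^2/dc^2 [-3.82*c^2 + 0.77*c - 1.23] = -7.64000000000000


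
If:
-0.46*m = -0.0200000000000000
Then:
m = 0.04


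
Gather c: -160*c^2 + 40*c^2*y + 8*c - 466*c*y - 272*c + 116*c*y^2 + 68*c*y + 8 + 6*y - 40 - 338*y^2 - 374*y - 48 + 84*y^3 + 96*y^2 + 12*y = c^2*(40*y - 160) + c*(116*y^2 - 398*y - 264) + 84*y^3 - 242*y^2 - 356*y - 80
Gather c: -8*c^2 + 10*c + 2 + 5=-8*c^2 + 10*c + 7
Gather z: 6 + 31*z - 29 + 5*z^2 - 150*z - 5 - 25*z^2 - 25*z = -20*z^2 - 144*z - 28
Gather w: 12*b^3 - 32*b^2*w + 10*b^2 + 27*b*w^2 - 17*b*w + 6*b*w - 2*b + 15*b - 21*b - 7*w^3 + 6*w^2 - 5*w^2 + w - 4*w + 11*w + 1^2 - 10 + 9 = 12*b^3 + 10*b^2 - 8*b - 7*w^3 + w^2*(27*b + 1) + w*(-32*b^2 - 11*b + 8)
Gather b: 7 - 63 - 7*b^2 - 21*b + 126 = -7*b^2 - 21*b + 70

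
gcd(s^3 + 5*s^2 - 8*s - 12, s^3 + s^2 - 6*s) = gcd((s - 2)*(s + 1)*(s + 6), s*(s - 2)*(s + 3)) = s - 2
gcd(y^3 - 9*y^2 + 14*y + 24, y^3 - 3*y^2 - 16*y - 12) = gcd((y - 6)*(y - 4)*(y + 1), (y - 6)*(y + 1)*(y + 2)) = y^2 - 5*y - 6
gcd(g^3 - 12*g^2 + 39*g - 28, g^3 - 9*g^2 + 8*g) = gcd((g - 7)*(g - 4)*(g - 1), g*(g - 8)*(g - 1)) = g - 1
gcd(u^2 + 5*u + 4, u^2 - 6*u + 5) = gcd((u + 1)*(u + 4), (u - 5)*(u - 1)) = 1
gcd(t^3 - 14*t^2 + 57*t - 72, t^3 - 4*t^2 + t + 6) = t - 3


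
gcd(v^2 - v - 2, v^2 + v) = v + 1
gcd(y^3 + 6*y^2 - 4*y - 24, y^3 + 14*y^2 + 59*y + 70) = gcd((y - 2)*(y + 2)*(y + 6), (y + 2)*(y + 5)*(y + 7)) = y + 2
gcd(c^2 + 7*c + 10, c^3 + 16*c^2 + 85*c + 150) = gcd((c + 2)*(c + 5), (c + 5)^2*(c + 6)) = c + 5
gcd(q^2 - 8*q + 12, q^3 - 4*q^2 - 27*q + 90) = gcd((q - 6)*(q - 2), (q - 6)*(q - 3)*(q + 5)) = q - 6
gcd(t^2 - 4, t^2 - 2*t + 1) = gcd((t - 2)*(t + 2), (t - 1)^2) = 1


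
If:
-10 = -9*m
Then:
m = 10/9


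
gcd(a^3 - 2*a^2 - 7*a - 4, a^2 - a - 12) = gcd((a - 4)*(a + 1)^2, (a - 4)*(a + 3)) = a - 4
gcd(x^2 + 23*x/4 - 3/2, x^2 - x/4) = x - 1/4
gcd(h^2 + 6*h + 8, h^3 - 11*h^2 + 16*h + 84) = h + 2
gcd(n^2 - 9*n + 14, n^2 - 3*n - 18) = 1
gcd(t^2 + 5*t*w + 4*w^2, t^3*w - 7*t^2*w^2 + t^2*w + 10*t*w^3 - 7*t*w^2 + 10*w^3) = 1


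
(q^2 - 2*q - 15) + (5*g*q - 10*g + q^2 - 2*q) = 5*g*q - 10*g + 2*q^2 - 4*q - 15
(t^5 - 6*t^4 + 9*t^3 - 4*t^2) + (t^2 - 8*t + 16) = t^5 - 6*t^4 + 9*t^3 - 3*t^2 - 8*t + 16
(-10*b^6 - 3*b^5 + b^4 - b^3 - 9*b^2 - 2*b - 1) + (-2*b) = -10*b^6 - 3*b^5 + b^4 - b^3 - 9*b^2 - 4*b - 1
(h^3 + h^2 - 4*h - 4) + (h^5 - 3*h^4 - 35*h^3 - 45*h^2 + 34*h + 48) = h^5 - 3*h^4 - 34*h^3 - 44*h^2 + 30*h + 44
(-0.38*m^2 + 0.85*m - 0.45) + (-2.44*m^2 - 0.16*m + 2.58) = -2.82*m^2 + 0.69*m + 2.13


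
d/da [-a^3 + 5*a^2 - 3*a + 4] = -3*a^2 + 10*a - 3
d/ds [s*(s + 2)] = 2*s + 2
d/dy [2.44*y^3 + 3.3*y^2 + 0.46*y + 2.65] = 7.32*y^2 + 6.6*y + 0.46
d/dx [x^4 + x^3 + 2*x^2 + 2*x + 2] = 4*x^3 + 3*x^2 + 4*x + 2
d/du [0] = 0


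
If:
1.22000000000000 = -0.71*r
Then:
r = -1.72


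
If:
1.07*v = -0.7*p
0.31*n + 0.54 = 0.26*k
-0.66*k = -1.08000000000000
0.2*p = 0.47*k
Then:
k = 1.64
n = -0.37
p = 3.85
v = -2.52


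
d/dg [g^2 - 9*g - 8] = 2*g - 9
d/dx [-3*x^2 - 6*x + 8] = -6*x - 6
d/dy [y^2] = 2*y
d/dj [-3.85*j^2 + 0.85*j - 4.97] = 0.85 - 7.7*j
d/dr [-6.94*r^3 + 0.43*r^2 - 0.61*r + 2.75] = -20.82*r^2 + 0.86*r - 0.61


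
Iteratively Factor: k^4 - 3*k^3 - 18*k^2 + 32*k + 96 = (k + 3)*(k^3 - 6*k^2 + 32) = (k + 2)*(k + 3)*(k^2 - 8*k + 16) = (k - 4)*(k + 2)*(k + 3)*(k - 4)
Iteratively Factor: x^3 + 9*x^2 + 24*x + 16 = (x + 1)*(x^2 + 8*x + 16) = (x + 1)*(x + 4)*(x + 4)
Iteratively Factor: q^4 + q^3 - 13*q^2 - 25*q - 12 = (q + 3)*(q^3 - 2*q^2 - 7*q - 4) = (q + 1)*(q + 3)*(q^2 - 3*q - 4) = (q + 1)^2*(q + 3)*(q - 4)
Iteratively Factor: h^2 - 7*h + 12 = (h - 4)*(h - 3)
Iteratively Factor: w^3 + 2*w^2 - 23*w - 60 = (w + 4)*(w^2 - 2*w - 15) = (w + 3)*(w + 4)*(w - 5)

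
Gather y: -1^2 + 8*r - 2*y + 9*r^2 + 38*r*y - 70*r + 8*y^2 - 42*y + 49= 9*r^2 - 62*r + 8*y^2 + y*(38*r - 44) + 48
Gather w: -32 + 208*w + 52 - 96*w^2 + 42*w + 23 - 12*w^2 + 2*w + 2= -108*w^2 + 252*w + 45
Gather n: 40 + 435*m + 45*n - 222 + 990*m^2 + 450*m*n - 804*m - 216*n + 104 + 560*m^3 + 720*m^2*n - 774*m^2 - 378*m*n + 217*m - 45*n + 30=560*m^3 + 216*m^2 - 152*m + n*(720*m^2 + 72*m - 216) - 48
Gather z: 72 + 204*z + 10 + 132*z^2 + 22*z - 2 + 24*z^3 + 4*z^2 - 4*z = 24*z^3 + 136*z^2 + 222*z + 80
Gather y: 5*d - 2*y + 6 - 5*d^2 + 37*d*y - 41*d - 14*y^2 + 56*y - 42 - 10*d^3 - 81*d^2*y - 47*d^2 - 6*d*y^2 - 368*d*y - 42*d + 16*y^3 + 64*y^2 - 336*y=-10*d^3 - 52*d^2 - 78*d + 16*y^3 + y^2*(50 - 6*d) + y*(-81*d^2 - 331*d - 282) - 36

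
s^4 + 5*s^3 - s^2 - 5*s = s*(s - 1)*(s + 1)*(s + 5)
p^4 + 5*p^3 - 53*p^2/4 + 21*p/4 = p*(p - 3/2)*(p - 1/2)*(p + 7)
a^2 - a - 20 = (a - 5)*(a + 4)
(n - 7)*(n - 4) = n^2 - 11*n + 28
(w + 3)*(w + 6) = w^2 + 9*w + 18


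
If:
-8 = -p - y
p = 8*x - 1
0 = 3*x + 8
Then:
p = -67/3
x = -8/3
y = 91/3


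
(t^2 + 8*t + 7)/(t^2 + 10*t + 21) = (t + 1)/(t + 3)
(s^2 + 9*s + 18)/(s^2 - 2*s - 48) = (s + 3)/(s - 8)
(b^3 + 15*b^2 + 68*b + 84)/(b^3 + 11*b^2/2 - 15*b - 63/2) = 2*(b^2 + 8*b + 12)/(2*b^2 - 3*b - 9)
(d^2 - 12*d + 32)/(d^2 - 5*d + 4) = (d - 8)/(d - 1)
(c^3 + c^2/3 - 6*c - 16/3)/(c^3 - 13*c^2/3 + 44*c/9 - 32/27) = 9*(c^2 + 3*c + 2)/(9*c^2 - 15*c + 4)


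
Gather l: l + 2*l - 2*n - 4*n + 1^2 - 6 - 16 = 3*l - 6*n - 21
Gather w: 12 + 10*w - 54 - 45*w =-35*w - 42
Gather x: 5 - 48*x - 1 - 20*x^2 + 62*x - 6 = -20*x^2 + 14*x - 2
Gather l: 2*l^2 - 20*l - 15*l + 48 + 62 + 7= 2*l^2 - 35*l + 117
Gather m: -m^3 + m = -m^3 + m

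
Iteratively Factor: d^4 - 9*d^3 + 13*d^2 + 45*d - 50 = (d + 2)*(d^3 - 11*d^2 + 35*d - 25) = (d - 1)*(d + 2)*(d^2 - 10*d + 25) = (d - 5)*(d - 1)*(d + 2)*(d - 5)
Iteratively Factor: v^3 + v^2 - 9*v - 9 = (v - 3)*(v^2 + 4*v + 3) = (v - 3)*(v + 1)*(v + 3)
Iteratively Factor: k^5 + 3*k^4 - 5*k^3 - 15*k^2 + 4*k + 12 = (k + 2)*(k^4 + k^3 - 7*k^2 - k + 6) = (k - 2)*(k + 2)*(k^3 + 3*k^2 - k - 3) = (k - 2)*(k + 1)*(k + 2)*(k^2 + 2*k - 3) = (k - 2)*(k + 1)*(k + 2)*(k + 3)*(k - 1)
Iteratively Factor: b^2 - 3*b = (b - 3)*(b)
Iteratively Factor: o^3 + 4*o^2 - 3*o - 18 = (o + 3)*(o^2 + o - 6) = (o + 3)^2*(o - 2)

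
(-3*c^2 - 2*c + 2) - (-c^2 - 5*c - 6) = -2*c^2 + 3*c + 8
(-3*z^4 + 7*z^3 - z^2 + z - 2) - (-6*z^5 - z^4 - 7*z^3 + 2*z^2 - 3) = 6*z^5 - 2*z^4 + 14*z^3 - 3*z^2 + z + 1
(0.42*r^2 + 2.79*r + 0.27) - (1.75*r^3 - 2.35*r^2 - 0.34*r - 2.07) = -1.75*r^3 + 2.77*r^2 + 3.13*r + 2.34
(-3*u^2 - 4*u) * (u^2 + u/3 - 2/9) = -3*u^4 - 5*u^3 - 2*u^2/3 + 8*u/9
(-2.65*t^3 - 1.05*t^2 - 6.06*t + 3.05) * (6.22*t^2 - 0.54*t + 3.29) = -16.483*t^5 - 5.1*t^4 - 45.8447*t^3 + 18.7889*t^2 - 21.5844*t + 10.0345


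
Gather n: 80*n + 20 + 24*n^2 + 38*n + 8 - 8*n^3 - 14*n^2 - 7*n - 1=-8*n^3 + 10*n^2 + 111*n + 27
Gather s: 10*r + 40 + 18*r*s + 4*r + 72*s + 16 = 14*r + s*(18*r + 72) + 56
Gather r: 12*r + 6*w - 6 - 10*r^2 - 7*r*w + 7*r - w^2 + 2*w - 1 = -10*r^2 + r*(19 - 7*w) - w^2 + 8*w - 7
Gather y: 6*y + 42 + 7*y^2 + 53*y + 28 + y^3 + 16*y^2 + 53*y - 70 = y^3 + 23*y^2 + 112*y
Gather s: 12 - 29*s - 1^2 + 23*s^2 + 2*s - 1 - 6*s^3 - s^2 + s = -6*s^3 + 22*s^2 - 26*s + 10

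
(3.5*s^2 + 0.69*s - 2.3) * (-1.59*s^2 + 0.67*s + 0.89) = -5.565*s^4 + 1.2479*s^3 + 7.2343*s^2 - 0.9269*s - 2.047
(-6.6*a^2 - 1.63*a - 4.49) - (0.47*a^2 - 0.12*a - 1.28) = -7.07*a^2 - 1.51*a - 3.21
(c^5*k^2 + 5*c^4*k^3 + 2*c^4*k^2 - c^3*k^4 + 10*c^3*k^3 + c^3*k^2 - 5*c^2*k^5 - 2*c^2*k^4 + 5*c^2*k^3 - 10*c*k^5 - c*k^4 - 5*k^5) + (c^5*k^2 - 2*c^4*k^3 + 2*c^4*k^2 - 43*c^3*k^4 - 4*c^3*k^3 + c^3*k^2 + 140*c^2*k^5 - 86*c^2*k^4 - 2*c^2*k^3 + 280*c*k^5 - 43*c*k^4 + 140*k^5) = 2*c^5*k^2 + 3*c^4*k^3 + 4*c^4*k^2 - 44*c^3*k^4 + 6*c^3*k^3 + 2*c^3*k^2 + 135*c^2*k^5 - 88*c^2*k^4 + 3*c^2*k^3 + 270*c*k^5 - 44*c*k^4 + 135*k^5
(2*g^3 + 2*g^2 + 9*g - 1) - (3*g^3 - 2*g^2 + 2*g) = -g^3 + 4*g^2 + 7*g - 1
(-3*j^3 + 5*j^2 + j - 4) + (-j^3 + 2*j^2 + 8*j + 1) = -4*j^3 + 7*j^2 + 9*j - 3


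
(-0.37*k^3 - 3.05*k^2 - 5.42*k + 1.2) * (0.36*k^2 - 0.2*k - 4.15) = -0.1332*k^5 - 1.024*k^4 + 0.1943*k^3 + 14.1735*k^2 + 22.253*k - 4.98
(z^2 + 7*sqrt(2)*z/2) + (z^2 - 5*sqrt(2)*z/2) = 2*z^2 + sqrt(2)*z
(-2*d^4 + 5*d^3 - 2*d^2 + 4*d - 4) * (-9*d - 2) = 18*d^5 - 41*d^4 + 8*d^3 - 32*d^2 + 28*d + 8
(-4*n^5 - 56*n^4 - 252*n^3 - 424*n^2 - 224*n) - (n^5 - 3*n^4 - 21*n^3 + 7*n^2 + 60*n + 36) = -5*n^5 - 53*n^4 - 231*n^3 - 431*n^2 - 284*n - 36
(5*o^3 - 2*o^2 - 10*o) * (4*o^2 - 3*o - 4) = 20*o^5 - 23*o^4 - 54*o^3 + 38*o^2 + 40*o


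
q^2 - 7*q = q*(q - 7)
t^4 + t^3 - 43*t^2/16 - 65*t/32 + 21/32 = (t - 3/2)*(t - 1/4)*(t + 1)*(t + 7/4)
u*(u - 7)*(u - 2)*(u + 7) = u^4 - 2*u^3 - 49*u^2 + 98*u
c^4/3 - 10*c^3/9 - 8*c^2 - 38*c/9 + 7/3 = (c/3 + 1)*(c - 7)*(c - 1/3)*(c + 1)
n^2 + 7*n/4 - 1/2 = (n - 1/4)*(n + 2)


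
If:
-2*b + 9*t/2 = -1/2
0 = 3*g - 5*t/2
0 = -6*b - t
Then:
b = 1/58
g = -5/58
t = -3/29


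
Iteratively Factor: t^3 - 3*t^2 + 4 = (t + 1)*(t^2 - 4*t + 4) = (t - 2)*(t + 1)*(t - 2)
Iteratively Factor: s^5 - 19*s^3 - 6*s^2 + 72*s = (s)*(s^4 - 19*s^2 - 6*s + 72) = s*(s - 2)*(s^3 + 2*s^2 - 15*s - 36) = s*(s - 4)*(s - 2)*(s^2 + 6*s + 9) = s*(s - 4)*(s - 2)*(s + 3)*(s + 3)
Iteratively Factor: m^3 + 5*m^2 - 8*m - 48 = (m + 4)*(m^2 + m - 12) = (m - 3)*(m + 4)*(m + 4)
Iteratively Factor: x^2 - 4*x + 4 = (x - 2)*(x - 2)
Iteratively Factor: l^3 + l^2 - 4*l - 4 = (l + 2)*(l^2 - l - 2) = (l + 1)*(l + 2)*(l - 2)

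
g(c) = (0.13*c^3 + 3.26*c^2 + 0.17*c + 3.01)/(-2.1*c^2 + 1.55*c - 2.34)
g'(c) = (4.2*c - 1.55)*(0.13*c^3 + 3.26*c^2 + 0.17*c + 3.01)/(-2.1*c^2 + 1.55*c - 2.34)^2 + (0.39*c^2 + 6.52*c + 0.17)/(-2.1*c^2 + 1.55*c - 2.34) = (-0.273*c^4 + 0.403*c^3 + 4.4974*c^2 - 2.6148*c - 5.0633)/(4.41*c^4 - 6.51*c^3 + 12.2305*c^2 - 7.254*c + 5.4756)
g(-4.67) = -1.08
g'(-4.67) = -0.02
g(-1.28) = -1.01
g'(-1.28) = 0.07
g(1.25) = -2.33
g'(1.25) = -0.09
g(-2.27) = -1.07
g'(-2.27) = 0.04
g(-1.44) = -1.02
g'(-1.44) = 0.07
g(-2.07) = -1.06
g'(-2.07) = 0.05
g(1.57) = -2.32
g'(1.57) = 0.07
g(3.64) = -2.17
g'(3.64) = 0.03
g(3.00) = -2.19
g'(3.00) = 0.06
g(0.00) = -1.29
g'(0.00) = -0.92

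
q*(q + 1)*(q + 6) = q^3 + 7*q^2 + 6*q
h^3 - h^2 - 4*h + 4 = (h - 2)*(h - 1)*(h + 2)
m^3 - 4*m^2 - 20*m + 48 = (m - 6)*(m - 2)*(m + 4)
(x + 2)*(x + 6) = x^2 + 8*x + 12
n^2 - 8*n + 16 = (n - 4)^2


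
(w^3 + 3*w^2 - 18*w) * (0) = 0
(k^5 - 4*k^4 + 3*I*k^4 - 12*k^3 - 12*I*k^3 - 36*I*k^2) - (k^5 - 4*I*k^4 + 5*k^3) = -4*k^4 + 7*I*k^4 - 17*k^3 - 12*I*k^3 - 36*I*k^2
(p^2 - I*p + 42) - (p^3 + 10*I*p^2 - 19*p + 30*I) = -p^3 + p^2 - 10*I*p^2 + 19*p - I*p + 42 - 30*I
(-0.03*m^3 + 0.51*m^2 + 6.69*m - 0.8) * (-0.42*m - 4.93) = 0.0126*m^4 - 0.0663*m^3 - 5.3241*m^2 - 32.6457*m + 3.944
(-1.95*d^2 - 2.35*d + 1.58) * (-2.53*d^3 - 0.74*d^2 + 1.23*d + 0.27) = 4.9335*d^5 + 7.3885*d^4 - 4.6569*d^3 - 4.5862*d^2 + 1.3089*d + 0.4266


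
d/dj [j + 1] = 1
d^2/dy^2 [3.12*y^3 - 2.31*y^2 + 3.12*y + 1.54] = 18.72*y - 4.62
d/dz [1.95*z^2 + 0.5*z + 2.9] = 3.9*z + 0.5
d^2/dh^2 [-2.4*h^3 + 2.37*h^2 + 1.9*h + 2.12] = 4.74 - 14.4*h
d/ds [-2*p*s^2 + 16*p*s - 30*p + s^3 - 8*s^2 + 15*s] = -4*p*s + 16*p + 3*s^2 - 16*s + 15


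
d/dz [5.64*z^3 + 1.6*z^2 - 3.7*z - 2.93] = 16.92*z^2 + 3.2*z - 3.7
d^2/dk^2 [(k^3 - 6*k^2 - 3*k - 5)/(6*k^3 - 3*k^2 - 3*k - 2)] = 6*(-66*k^6 - 90*k^5 - 390*k^4 + 64*k^3 + 15*k^2 - 83*k - 7)/(216*k^9 - 324*k^8 - 162*k^7 + 81*k^6 + 297*k^5 + 81*k^4 - 63*k^3 - 90*k^2 - 36*k - 8)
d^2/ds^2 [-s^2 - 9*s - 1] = -2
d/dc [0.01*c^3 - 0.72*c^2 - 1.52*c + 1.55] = 0.03*c^2 - 1.44*c - 1.52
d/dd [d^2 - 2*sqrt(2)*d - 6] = 2*d - 2*sqrt(2)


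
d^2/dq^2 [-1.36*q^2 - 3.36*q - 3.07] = -2.72000000000000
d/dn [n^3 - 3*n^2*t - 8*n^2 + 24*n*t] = 3*n^2 - 6*n*t - 16*n + 24*t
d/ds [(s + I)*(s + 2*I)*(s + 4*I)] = 3*s^2 + 14*I*s - 14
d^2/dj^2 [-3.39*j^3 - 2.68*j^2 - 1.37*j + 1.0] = -20.34*j - 5.36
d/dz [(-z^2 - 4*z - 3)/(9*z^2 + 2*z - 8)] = 2*(17*z^2 + 35*z + 19)/(81*z^4 + 36*z^3 - 140*z^2 - 32*z + 64)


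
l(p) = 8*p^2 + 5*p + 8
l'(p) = 16*p + 5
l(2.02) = 50.74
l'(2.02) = 37.32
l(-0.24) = 7.26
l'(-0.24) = 1.16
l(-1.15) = 12.83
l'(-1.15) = -13.40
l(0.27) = 9.93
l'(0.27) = 9.32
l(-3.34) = 80.54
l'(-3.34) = -48.44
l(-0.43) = 7.33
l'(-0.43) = -1.88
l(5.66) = 292.58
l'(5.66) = 95.56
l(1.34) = 29.06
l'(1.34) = 26.44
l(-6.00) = 266.00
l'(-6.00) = -91.00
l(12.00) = 1220.00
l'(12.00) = 197.00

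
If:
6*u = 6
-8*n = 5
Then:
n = -5/8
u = 1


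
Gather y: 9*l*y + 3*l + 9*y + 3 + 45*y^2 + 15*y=3*l + 45*y^2 + y*(9*l + 24) + 3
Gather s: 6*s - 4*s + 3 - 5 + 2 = 2*s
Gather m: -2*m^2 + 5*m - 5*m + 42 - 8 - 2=32 - 2*m^2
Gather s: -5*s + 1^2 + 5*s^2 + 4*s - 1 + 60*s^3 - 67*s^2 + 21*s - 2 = 60*s^3 - 62*s^2 + 20*s - 2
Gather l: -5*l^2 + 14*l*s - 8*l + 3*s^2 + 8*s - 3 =-5*l^2 + l*(14*s - 8) + 3*s^2 + 8*s - 3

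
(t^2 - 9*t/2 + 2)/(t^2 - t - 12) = (t - 1/2)/(t + 3)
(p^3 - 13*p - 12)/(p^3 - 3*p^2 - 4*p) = (p + 3)/p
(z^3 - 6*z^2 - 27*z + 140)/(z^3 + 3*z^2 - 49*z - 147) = (z^2 + z - 20)/(z^2 + 10*z + 21)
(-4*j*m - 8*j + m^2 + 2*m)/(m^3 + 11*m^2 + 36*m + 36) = (-4*j + m)/(m^2 + 9*m + 18)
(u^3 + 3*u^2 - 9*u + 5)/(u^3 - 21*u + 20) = (u - 1)/(u - 4)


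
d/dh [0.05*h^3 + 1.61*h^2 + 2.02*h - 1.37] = 0.15*h^2 + 3.22*h + 2.02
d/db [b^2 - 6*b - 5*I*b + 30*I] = 2*b - 6 - 5*I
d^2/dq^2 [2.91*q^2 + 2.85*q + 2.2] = 5.82000000000000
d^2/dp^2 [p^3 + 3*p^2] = 6*p + 6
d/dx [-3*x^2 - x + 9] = -6*x - 1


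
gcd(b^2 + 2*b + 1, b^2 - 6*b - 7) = b + 1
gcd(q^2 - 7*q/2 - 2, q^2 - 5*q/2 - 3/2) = q + 1/2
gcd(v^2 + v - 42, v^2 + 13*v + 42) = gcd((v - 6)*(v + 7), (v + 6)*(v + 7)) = v + 7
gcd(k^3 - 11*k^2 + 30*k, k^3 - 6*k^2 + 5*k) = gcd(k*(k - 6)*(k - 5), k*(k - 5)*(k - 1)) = k^2 - 5*k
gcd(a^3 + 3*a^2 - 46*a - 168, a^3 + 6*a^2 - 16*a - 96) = a^2 + 10*a + 24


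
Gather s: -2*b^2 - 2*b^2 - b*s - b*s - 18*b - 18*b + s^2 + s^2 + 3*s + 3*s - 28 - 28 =-4*b^2 - 36*b + 2*s^2 + s*(6 - 2*b) - 56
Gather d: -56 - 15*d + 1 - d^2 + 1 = -d^2 - 15*d - 54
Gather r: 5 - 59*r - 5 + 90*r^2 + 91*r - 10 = 90*r^2 + 32*r - 10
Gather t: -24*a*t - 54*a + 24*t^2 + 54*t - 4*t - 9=-54*a + 24*t^2 + t*(50 - 24*a) - 9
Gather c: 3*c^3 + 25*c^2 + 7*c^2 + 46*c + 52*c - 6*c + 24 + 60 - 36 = 3*c^3 + 32*c^2 + 92*c + 48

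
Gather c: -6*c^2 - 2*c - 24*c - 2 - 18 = -6*c^2 - 26*c - 20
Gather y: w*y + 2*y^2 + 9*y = 2*y^2 + y*(w + 9)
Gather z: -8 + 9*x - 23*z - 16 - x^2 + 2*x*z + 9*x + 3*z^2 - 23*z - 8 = -x^2 + 18*x + 3*z^2 + z*(2*x - 46) - 32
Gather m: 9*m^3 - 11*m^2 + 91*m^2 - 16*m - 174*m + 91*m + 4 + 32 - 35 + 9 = 9*m^3 + 80*m^2 - 99*m + 10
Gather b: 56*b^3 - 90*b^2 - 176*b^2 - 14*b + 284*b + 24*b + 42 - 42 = 56*b^3 - 266*b^2 + 294*b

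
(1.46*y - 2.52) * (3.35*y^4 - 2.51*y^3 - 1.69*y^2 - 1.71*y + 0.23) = 4.891*y^5 - 12.1066*y^4 + 3.8578*y^3 + 1.7622*y^2 + 4.645*y - 0.5796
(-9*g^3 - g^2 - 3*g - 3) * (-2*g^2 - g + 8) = 18*g^5 + 11*g^4 - 65*g^3 + g^2 - 21*g - 24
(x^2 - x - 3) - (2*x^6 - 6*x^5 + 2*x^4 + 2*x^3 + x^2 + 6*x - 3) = -2*x^6 + 6*x^5 - 2*x^4 - 2*x^3 - 7*x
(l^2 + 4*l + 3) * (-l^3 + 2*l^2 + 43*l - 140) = -l^5 - 2*l^4 + 48*l^3 + 38*l^2 - 431*l - 420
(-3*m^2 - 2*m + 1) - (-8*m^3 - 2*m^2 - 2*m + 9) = 8*m^3 - m^2 - 8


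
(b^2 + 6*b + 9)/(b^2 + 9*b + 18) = (b + 3)/(b + 6)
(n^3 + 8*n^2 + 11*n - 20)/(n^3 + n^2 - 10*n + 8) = (n + 5)/(n - 2)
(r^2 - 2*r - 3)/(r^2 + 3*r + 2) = (r - 3)/(r + 2)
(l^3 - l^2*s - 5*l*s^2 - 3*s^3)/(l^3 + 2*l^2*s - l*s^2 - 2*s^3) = (-l^2 + 2*l*s + 3*s^2)/(-l^2 - l*s + 2*s^2)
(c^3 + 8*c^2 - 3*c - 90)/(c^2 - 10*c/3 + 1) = 3*(c^2 + 11*c + 30)/(3*c - 1)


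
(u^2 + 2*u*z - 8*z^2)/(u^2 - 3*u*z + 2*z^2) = (-u - 4*z)/(-u + z)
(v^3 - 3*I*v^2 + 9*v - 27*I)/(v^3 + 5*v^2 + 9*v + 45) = (v - 3*I)/(v + 5)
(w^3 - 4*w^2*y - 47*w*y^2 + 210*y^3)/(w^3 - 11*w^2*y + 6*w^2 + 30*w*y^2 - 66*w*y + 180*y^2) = (w + 7*y)/(w + 6)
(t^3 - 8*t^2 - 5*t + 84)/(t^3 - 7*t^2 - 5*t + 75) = (t^2 - 11*t + 28)/(t^2 - 10*t + 25)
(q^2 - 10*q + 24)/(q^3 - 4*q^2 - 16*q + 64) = (q - 6)/(q^2 - 16)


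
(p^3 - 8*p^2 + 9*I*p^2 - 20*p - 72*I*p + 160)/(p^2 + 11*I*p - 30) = (p^2 + 4*p*(-2 + I) - 32*I)/(p + 6*I)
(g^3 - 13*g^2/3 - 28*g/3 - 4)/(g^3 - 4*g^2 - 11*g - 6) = (g + 2/3)/(g + 1)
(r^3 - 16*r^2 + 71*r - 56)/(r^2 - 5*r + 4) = (r^2 - 15*r + 56)/(r - 4)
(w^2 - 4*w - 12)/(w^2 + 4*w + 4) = (w - 6)/(w + 2)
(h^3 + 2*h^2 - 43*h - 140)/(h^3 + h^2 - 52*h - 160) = (h - 7)/(h - 8)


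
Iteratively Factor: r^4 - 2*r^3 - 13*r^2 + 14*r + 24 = (r + 1)*(r^3 - 3*r^2 - 10*r + 24) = (r + 1)*(r + 3)*(r^2 - 6*r + 8) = (r - 2)*(r + 1)*(r + 3)*(r - 4)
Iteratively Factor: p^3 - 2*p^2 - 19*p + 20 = (p - 5)*(p^2 + 3*p - 4) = (p - 5)*(p - 1)*(p + 4)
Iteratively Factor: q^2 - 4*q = (q - 4)*(q)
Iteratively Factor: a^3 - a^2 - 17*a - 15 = (a - 5)*(a^2 + 4*a + 3) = (a - 5)*(a + 1)*(a + 3)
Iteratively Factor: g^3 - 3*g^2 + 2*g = (g - 2)*(g^2 - g) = g*(g - 2)*(g - 1)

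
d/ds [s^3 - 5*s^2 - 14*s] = 3*s^2 - 10*s - 14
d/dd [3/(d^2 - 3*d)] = 3*(3 - 2*d)/(d^2*(d - 3)^2)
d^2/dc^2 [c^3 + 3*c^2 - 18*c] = 6*c + 6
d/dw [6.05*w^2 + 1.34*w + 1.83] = 12.1*w + 1.34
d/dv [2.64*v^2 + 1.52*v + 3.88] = 5.28*v + 1.52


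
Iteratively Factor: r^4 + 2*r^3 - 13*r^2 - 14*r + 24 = (r - 1)*(r^3 + 3*r^2 - 10*r - 24) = (r - 3)*(r - 1)*(r^2 + 6*r + 8) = (r - 3)*(r - 1)*(r + 2)*(r + 4)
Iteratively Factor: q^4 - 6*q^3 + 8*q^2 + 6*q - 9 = (q - 3)*(q^3 - 3*q^2 - q + 3) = (q - 3)*(q - 1)*(q^2 - 2*q - 3) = (q - 3)^2*(q - 1)*(q + 1)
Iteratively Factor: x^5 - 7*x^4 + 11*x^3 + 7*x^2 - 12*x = (x + 1)*(x^4 - 8*x^3 + 19*x^2 - 12*x) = (x - 4)*(x + 1)*(x^3 - 4*x^2 + 3*x) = (x - 4)*(x - 1)*(x + 1)*(x^2 - 3*x) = (x - 4)*(x - 3)*(x - 1)*(x + 1)*(x)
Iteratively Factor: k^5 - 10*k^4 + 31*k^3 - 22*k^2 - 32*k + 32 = (k - 4)*(k^4 - 6*k^3 + 7*k^2 + 6*k - 8) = (k - 4)*(k - 2)*(k^3 - 4*k^2 - k + 4) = (k - 4)*(k - 2)*(k + 1)*(k^2 - 5*k + 4) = (k - 4)^2*(k - 2)*(k + 1)*(k - 1)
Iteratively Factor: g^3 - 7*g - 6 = (g + 1)*(g^2 - g - 6) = (g + 1)*(g + 2)*(g - 3)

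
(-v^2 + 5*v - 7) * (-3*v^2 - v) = 3*v^4 - 14*v^3 + 16*v^2 + 7*v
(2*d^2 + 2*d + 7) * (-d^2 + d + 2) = -2*d^4 - d^2 + 11*d + 14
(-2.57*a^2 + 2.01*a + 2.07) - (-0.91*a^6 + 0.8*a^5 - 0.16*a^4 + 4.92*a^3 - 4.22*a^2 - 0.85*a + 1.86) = 0.91*a^6 - 0.8*a^5 + 0.16*a^4 - 4.92*a^3 + 1.65*a^2 + 2.86*a + 0.21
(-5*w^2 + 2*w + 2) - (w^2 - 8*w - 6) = -6*w^2 + 10*w + 8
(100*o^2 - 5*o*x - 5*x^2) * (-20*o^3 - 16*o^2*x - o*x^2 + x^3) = -2000*o^5 - 1500*o^4*x + 80*o^3*x^2 + 185*o^2*x^3 - 5*x^5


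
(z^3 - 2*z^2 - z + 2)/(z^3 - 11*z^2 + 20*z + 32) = (z^2 - 3*z + 2)/(z^2 - 12*z + 32)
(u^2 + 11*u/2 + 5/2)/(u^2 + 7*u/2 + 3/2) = (u + 5)/(u + 3)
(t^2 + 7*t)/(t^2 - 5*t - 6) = t*(t + 7)/(t^2 - 5*t - 6)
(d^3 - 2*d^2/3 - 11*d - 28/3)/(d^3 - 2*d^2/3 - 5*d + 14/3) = (d^2 - 3*d - 4)/(d^2 - 3*d + 2)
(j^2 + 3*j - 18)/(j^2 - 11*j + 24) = (j + 6)/(j - 8)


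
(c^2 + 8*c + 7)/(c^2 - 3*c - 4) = (c + 7)/(c - 4)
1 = 1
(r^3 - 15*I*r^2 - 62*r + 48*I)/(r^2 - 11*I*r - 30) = (r^2 - 9*I*r - 8)/(r - 5*I)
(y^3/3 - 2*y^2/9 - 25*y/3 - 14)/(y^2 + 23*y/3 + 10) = (3*y^3 - 2*y^2 - 75*y - 126)/(3*(3*y^2 + 23*y + 30))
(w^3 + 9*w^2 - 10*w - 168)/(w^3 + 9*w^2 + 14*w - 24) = (w^2 + 3*w - 28)/(w^2 + 3*w - 4)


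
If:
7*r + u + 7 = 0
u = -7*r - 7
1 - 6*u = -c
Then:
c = 6*u - 1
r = -u/7 - 1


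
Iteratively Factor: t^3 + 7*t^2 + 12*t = (t)*(t^2 + 7*t + 12) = t*(t + 3)*(t + 4)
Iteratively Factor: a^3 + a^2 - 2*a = (a)*(a^2 + a - 2) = a*(a - 1)*(a + 2)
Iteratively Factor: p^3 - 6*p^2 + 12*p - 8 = (p - 2)*(p^2 - 4*p + 4) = (p - 2)^2*(p - 2)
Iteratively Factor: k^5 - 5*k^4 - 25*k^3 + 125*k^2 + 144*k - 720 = (k + 3)*(k^4 - 8*k^3 - k^2 + 128*k - 240) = (k - 3)*(k + 3)*(k^3 - 5*k^2 - 16*k + 80) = (k - 4)*(k - 3)*(k + 3)*(k^2 - k - 20) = (k - 4)*(k - 3)*(k + 3)*(k + 4)*(k - 5)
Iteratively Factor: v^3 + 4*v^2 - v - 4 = (v + 4)*(v^2 - 1) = (v + 1)*(v + 4)*(v - 1)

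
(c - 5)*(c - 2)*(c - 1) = c^3 - 8*c^2 + 17*c - 10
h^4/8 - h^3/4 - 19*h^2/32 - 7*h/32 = h*(h/4 + 1/4)*(h/2 + 1/4)*(h - 7/2)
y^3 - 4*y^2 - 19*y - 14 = (y - 7)*(y + 1)*(y + 2)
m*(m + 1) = m^2 + m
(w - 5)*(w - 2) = w^2 - 7*w + 10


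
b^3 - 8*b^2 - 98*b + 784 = (b - 8)*(b - 7*sqrt(2))*(b + 7*sqrt(2))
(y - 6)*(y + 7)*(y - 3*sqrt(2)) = y^3 - 3*sqrt(2)*y^2 + y^2 - 42*y - 3*sqrt(2)*y + 126*sqrt(2)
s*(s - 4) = s^2 - 4*s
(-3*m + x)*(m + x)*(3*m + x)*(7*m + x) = -63*m^4 - 72*m^3*x - 2*m^2*x^2 + 8*m*x^3 + x^4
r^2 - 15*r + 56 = (r - 8)*(r - 7)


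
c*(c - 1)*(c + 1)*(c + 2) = c^4 + 2*c^3 - c^2 - 2*c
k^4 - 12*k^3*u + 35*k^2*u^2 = k^2*(k - 7*u)*(k - 5*u)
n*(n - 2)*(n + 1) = n^3 - n^2 - 2*n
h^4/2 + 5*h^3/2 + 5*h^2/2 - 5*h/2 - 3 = (h/2 + 1/2)*(h - 1)*(h + 2)*(h + 3)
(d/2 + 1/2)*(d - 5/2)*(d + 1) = d^3/2 - d^2/4 - 2*d - 5/4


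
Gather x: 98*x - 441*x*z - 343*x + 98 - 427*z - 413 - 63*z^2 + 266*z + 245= x*(-441*z - 245) - 63*z^2 - 161*z - 70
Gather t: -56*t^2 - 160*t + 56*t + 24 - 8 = -56*t^2 - 104*t + 16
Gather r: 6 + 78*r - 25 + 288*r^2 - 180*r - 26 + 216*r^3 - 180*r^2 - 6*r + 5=216*r^3 + 108*r^2 - 108*r - 40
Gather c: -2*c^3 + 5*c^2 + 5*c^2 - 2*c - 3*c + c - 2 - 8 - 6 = -2*c^3 + 10*c^2 - 4*c - 16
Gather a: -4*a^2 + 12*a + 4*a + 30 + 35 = -4*a^2 + 16*a + 65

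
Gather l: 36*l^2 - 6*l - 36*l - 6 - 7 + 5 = 36*l^2 - 42*l - 8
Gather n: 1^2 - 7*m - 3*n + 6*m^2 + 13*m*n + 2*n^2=6*m^2 - 7*m + 2*n^2 + n*(13*m - 3) + 1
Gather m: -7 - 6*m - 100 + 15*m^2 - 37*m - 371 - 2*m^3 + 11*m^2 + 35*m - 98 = -2*m^3 + 26*m^2 - 8*m - 576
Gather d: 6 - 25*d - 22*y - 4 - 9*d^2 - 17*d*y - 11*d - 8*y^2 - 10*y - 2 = -9*d^2 + d*(-17*y - 36) - 8*y^2 - 32*y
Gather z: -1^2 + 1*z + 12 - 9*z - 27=-8*z - 16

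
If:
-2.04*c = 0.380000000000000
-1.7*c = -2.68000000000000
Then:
No Solution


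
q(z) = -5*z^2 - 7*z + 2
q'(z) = -10*z - 7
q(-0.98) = 4.06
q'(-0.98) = 2.80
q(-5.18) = -95.90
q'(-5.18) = 44.80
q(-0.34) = 3.80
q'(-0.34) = -3.60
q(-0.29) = 3.61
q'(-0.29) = -4.10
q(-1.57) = 0.67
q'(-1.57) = 8.70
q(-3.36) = -30.93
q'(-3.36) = 26.60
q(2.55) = -48.36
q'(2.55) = -32.50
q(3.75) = -94.56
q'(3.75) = -44.50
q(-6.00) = -136.00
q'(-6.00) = 53.00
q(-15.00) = -1018.00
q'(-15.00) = 143.00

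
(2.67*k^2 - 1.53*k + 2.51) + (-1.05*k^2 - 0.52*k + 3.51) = 1.62*k^2 - 2.05*k + 6.02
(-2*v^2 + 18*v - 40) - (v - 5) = -2*v^2 + 17*v - 35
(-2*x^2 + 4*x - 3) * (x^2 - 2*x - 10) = -2*x^4 + 8*x^3 + 9*x^2 - 34*x + 30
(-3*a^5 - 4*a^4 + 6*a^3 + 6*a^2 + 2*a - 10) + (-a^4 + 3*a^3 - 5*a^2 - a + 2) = -3*a^5 - 5*a^4 + 9*a^3 + a^2 + a - 8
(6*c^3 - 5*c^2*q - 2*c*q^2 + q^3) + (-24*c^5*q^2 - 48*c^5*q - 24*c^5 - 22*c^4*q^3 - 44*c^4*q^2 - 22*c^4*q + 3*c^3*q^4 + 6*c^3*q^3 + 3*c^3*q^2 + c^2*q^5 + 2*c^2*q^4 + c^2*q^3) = -24*c^5*q^2 - 48*c^5*q - 24*c^5 - 22*c^4*q^3 - 44*c^4*q^2 - 22*c^4*q + 3*c^3*q^4 + 6*c^3*q^3 + 3*c^3*q^2 + 6*c^3 + c^2*q^5 + 2*c^2*q^4 + c^2*q^3 - 5*c^2*q - 2*c*q^2 + q^3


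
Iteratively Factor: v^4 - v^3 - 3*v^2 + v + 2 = (v + 1)*(v^3 - 2*v^2 - v + 2) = (v + 1)^2*(v^2 - 3*v + 2) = (v - 1)*(v + 1)^2*(v - 2)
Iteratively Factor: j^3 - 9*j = (j - 3)*(j^2 + 3*j) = (j - 3)*(j + 3)*(j)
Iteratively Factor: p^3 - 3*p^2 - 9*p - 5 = (p + 1)*(p^2 - 4*p - 5) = (p + 1)^2*(p - 5)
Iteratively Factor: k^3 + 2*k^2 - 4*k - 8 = (k - 2)*(k^2 + 4*k + 4) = (k - 2)*(k + 2)*(k + 2)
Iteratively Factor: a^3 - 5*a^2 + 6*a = (a)*(a^2 - 5*a + 6) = a*(a - 3)*(a - 2)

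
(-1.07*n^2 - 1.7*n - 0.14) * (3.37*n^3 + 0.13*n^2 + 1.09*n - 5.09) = -3.6059*n^5 - 5.8681*n^4 - 1.8591*n^3 + 3.5751*n^2 + 8.5004*n + 0.7126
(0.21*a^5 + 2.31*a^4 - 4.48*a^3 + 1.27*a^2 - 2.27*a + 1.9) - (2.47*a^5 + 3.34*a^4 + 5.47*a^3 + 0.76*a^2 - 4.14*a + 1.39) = -2.26*a^5 - 1.03*a^4 - 9.95*a^3 + 0.51*a^2 + 1.87*a + 0.51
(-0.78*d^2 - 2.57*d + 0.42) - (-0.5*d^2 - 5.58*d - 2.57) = -0.28*d^2 + 3.01*d + 2.99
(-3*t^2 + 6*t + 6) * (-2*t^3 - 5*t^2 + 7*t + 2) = 6*t^5 + 3*t^4 - 63*t^3 + 6*t^2 + 54*t + 12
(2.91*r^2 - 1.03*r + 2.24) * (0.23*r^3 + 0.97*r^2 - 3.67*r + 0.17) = 0.6693*r^5 + 2.5858*r^4 - 11.1636*r^3 + 6.4476*r^2 - 8.3959*r + 0.3808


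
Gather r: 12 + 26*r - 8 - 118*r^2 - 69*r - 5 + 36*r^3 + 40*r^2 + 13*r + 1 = 36*r^3 - 78*r^2 - 30*r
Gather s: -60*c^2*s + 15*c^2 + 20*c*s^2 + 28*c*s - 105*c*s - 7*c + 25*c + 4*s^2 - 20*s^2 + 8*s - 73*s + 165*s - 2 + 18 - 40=15*c^2 + 18*c + s^2*(20*c - 16) + s*(-60*c^2 - 77*c + 100) - 24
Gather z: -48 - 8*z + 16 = -8*z - 32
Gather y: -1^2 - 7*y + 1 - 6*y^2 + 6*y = -6*y^2 - y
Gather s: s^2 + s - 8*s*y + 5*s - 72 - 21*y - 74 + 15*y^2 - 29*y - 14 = s^2 + s*(6 - 8*y) + 15*y^2 - 50*y - 160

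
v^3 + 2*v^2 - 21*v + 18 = (v - 3)*(v - 1)*(v + 6)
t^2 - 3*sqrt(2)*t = t*(t - 3*sqrt(2))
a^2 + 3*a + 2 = (a + 1)*(a + 2)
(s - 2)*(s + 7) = s^2 + 5*s - 14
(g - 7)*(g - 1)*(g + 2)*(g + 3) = g^4 - 3*g^3 - 27*g^2 - 13*g + 42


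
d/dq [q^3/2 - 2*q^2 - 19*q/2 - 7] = 3*q^2/2 - 4*q - 19/2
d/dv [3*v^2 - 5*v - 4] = 6*v - 5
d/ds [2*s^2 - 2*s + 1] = 4*s - 2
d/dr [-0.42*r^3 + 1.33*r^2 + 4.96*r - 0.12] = -1.26*r^2 + 2.66*r + 4.96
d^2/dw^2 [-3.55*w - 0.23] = 0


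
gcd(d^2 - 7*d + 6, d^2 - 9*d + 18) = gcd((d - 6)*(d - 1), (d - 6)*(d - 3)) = d - 6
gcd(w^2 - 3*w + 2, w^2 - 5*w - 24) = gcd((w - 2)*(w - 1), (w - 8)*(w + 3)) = 1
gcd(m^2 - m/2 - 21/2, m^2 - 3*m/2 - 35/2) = 1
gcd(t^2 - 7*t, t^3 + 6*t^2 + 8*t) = t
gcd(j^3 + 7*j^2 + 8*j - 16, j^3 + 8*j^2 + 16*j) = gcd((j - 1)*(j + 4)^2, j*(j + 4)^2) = j^2 + 8*j + 16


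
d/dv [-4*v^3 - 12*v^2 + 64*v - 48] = -12*v^2 - 24*v + 64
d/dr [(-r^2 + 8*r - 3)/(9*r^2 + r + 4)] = (-73*r^2 + 46*r + 35)/(81*r^4 + 18*r^3 + 73*r^2 + 8*r + 16)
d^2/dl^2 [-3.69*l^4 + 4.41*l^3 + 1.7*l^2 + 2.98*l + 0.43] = -44.28*l^2 + 26.46*l + 3.4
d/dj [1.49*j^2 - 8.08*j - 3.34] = 2.98*j - 8.08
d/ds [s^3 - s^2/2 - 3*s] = 3*s^2 - s - 3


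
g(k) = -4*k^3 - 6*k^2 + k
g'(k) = -12*k^2 - 12*k + 1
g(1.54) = -27.30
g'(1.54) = -45.94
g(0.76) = -4.46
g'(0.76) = -15.05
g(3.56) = -252.95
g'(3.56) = -193.80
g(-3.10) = 58.40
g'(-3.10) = -77.12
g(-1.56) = -0.98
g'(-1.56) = -9.48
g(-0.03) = -0.04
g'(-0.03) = 1.35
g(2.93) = -149.19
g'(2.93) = -137.18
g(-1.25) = -2.81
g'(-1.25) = -2.75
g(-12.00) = 6036.00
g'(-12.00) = -1583.00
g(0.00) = 0.00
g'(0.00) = 1.00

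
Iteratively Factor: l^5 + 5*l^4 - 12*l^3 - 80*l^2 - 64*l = (l - 4)*(l^4 + 9*l^3 + 24*l^2 + 16*l) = (l - 4)*(l + 1)*(l^3 + 8*l^2 + 16*l) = l*(l - 4)*(l + 1)*(l^2 + 8*l + 16) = l*(l - 4)*(l + 1)*(l + 4)*(l + 4)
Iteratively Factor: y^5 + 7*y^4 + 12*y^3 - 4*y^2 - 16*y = (y + 2)*(y^4 + 5*y^3 + 2*y^2 - 8*y) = (y + 2)^2*(y^3 + 3*y^2 - 4*y) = (y - 1)*(y + 2)^2*(y^2 + 4*y) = (y - 1)*(y + 2)^2*(y + 4)*(y)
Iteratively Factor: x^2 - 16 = (x - 4)*(x + 4)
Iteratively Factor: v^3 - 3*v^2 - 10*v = (v - 5)*(v^2 + 2*v) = v*(v - 5)*(v + 2)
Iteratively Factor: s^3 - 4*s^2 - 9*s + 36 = (s - 3)*(s^2 - s - 12) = (s - 3)*(s + 3)*(s - 4)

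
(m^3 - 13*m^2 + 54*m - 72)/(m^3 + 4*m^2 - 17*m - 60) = (m^2 - 9*m + 18)/(m^2 + 8*m + 15)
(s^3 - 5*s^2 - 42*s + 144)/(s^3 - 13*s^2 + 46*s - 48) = (s + 6)/(s - 2)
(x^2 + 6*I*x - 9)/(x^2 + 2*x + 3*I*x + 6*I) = (x + 3*I)/(x + 2)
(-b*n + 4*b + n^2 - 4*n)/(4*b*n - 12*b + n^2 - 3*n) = (-b*n + 4*b + n^2 - 4*n)/(4*b*n - 12*b + n^2 - 3*n)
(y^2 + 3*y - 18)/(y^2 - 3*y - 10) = (-y^2 - 3*y + 18)/(-y^2 + 3*y + 10)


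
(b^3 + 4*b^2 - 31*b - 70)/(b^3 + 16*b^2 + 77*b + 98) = (b - 5)/(b + 7)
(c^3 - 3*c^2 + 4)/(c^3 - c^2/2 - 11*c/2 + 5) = 2*(c^2 - c - 2)/(2*c^2 + 3*c - 5)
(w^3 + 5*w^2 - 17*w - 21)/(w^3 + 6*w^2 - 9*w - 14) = (w - 3)/(w - 2)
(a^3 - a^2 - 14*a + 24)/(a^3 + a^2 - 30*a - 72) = (a^2 - 5*a + 6)/(a^2 - 3*a - 18)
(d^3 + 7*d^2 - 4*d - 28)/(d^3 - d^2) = (d^3 + 7*d^2 - 4*d - 28)/(d^2*(d - 1))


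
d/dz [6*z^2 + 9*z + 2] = 12*z + 9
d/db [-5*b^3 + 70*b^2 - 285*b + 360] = -15*b^2 + 140*b - 285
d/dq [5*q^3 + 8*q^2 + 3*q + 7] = 15*q^2 + 16*q + 3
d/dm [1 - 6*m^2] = -12*m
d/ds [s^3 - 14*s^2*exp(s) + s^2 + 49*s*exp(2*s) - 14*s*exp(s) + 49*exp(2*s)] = -14*s^2*exp(s) + 3*s^2 + 98*s*exp(2*s) - 42*s*exp(s) + 2*s + 147*exp(2*s) - 14*exp(s)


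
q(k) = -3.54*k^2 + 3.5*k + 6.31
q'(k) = 3.5 - 7.08*k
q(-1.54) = -7.48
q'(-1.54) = 14.40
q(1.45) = 3.94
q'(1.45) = -6.77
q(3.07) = -16.31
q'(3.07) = -18.24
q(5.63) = -86.19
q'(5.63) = -36.36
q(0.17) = 6.80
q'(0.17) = 2.30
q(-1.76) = -10.82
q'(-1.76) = 15.96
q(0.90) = 6.59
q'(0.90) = -2.87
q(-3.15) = -39.84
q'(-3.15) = 25.80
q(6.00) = -100.13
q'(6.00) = -38.98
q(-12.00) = -545.45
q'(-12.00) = 88.46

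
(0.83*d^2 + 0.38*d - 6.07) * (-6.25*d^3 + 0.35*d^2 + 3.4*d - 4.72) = -5.1875*d^5 - 2.0845*d^4 + 40.8925*d^3 - 4.7501*d^2 - 22.4316*d + 28.6504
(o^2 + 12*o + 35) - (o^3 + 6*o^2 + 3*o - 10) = -o^3 - 5*o^2 + 9*o + 45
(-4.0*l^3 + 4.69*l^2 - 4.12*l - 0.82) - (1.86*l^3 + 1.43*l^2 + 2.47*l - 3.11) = -5.86*l^3 + 3.26*l^2 - 6.59*l + 2.29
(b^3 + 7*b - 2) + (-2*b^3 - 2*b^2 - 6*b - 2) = -b^3 - 2*b^2 + b - 4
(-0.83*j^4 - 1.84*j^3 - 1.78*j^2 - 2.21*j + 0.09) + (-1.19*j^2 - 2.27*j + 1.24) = -0.83*j^4 - 1.84*j^3 - 2.97*j^2 - 4.48*j + 1.33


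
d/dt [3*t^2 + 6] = 6*t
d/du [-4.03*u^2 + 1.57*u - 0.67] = 1.57 - 8.06*u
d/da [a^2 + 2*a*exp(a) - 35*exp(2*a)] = 2*a*exp(a) + 2*a - 70*exp(2*a) + 2*exp(a)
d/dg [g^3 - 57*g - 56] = 3*g^2 - 57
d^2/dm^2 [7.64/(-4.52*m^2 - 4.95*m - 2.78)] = (312.176512*m^2 + 341.87472*m - 7.64*(9.04*m + 4.95)*(18.08*m + 9.9) + 192.002368)/(4.52*m^2 + 4.95*m + 2.78)^3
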